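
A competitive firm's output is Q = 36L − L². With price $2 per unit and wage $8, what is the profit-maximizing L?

L* = 16

The marginal product of L is MP_L = 36 − 2L.
A price-taking firm hires until the value of the marginal product equals the wage: P·MP_L = w, so 2·(36 − 2L) = 8.
Then 36 − 2L = 4, giving L = 16.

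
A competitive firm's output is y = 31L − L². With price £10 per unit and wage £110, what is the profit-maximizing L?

L* = 10

The marginal product of L is MP_L = 31 − 2L.
A price-taking firm hires until the value of the marginal product equals the wage: P·MP_L = w, so 10·(31 − 2L) = 110.
Then 31 − 2L = 11, giving L = 10.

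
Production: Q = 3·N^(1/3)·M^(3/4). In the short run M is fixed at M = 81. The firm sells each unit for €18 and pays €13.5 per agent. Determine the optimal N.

N* = 216

With M = 81, MP_N = (1/3)·3·N^(-2/3)·81^(3/4) = 27·N^(-2/3).
Profit maximization for a price taker requires P·MP_N = w: 18·27·N^(-2/3) = 13.5.
So N^(-2/3) = 1/36, which gives N = 216.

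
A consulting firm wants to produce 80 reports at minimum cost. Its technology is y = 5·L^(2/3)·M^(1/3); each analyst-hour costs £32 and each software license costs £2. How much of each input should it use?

Cost minimization requires the marginal rate of technical substitution to equal the input-price ratio: MP_L/MP_M = w/r.
Here MP_L/MP_M = (2/3)·(M/L)/(1/3) = 2·(M/L). Setting this equal to 32/2 = 16 gives M = 8L.
Substituting into y = 80: 5·L^(2/3)·(8L)^(1/3) = 80.
Solving, L = 8 and M = 64.

L* = 8, M* = 64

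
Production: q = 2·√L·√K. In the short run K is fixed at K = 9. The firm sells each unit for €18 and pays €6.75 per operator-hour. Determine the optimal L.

L* = 64

With K = 9, MP_L = (1/2)·2·L^(-1/2)·9^(1/2) = 3·L^(-1/2).
Profit maximization for a price taker requires P·MP_L = w: 18·3·L^(-1/2) = 6.75.
So L^(-1/2) = 0.125, which gives L = 64.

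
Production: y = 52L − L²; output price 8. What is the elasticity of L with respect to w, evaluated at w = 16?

From P·MP_L = w with MP_L = 52 − 2L, labor demand is L(w) = (52 − w/8)/2.
dL/dw = −1/(16) = -0.0625.
At w = 16, L = 25, so ε = (dL/dw)·(w/L) = (-0.0625)·(16/25) = -0.04.

ε = -0.04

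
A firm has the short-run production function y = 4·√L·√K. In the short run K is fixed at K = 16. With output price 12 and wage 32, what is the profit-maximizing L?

L* = 9

With K = 16, MP_L = (1/2)·4·L^(-1/2)·16^(1/2) = 8·L^(-1/2).
Profit maximization for a price taker requires P·MP_L = w: 12·8·L^(-1/2) = 32.
So L^(-1/2) = 1/3, which gives L = 9.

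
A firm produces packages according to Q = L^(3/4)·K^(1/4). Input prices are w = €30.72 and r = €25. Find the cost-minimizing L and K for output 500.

L* = 625, K* = 256

Cost minimization requires the marginal rate of technical substitution to equal the input-price ratio: MP_L/MP_K = w/r.
Here MP_L/MP_K = (3/4)·(K/L)/(1/4) = 3·(K/L). Setting this equal to 30.72/25 = 1.2288 gives K = 0.4096L.
Substituting into Q = 500: L^(3/4)·(0.4096L)^(1/4) = 500.
Solving, L = 625 and K = 256.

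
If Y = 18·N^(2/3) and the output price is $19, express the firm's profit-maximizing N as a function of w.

MP_N = (2/3)·18·N^(-1/3) = 12·N^(-1/3).
Setting P·MP_N = w: 228·N^(-1/3) = w.
Solving for N: N^(-1/3) = w/228, so N = (228/w)^(3).

N(w) = (228/w)^(3)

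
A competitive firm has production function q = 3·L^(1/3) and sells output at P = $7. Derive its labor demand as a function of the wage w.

L(w) = (7/w)^(3/2)

MP_L = (1/3)·3·L^(-2/3) = L^(-2/3).
Setting P·MP_L = w: 7·L^(-2/3) = w.
Solving for L: L^(-2/3) = w/7, so L = (7/w)^(3/2).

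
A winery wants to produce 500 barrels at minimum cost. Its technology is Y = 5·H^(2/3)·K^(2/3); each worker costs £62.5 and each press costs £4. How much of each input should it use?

H* = 8, K* = 125

Cost minimization requires the marginal rate of technical substitution to equal the input-price ratio: MP_H/MP_K = w/r.
Here MP_H/MP_K = (2/3)·(K/H)/(2/3) = (K/H). Setting this equal to 62.5/4 = 15.625 gives K = 15.625H.
Substituting into Y = 500: 5·H^(2/3)·(15.625H)^(2/3) = 500.
Solving, H = 8 and K = 125.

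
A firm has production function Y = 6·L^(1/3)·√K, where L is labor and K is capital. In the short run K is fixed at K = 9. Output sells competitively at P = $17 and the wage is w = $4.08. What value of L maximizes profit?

With K = 9, MP_L = (1/3)·6·L^(-2/3)·9^(1/2) = 6·L^(-2/3).
Profit maximization for a price taker requires P·MP_L = w: 17·6·L^(-2/3) = 4.08.
So L^(-2/3) = 0.04, which gives L = 125.

L* = 125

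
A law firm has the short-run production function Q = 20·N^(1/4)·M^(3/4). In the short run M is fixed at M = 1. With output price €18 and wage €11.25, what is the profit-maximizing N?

N* = 16

With M = 1, MP_N = (1/4)·20·N^(-3/4)·1^(3/4) = 5·N^(-3/4).
Profit maximization for a price taker requires P·MP_N = w: 18·5·N^(-3/4) = 11.25.
So N^(-3/4) = 0.125, which gives N = 16.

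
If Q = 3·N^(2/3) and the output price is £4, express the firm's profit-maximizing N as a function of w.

N(w) = 512/w³

MP_N = (2/3)·3·N^(-1/3) = 2·N^(-1/3).
Setting P·MP_N = w: 8·N^(-1/3) = w.
Solving for N: N^(-1/3) = w/8, so N = (8/w)^(3).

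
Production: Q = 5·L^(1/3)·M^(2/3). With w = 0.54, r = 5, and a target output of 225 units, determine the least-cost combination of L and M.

L* = 125, M* = 27

Cost minimization requires the marginal rate of technical substitution to equal the input-price ratio: MP_L/MP_M = w/r.
Here MP_L/MP_M = (1/3)·(M/L)/(2/3) = 0.5·(M/L). Setting this equal to 0.54/5 = 0.108 gives M = 0.216L.
Substituting into Q = 225: 5·L^(1/3)·(0.216L)^(2/3) = 225.
Solving, L = 125 and M = 27.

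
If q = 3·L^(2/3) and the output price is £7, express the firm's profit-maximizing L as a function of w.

MP_L = (2/3)·3·L^(-1/3) = 2·L^(-1/3).
Setting P·MP_L = w: 14·L^(-1/3) = w.
Solving for L: L^(-1/3) = w/14, so L = (14/w)^(3).

L(w) = 2744/w³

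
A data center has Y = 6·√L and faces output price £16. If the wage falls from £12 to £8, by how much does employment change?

From P·MP_L = w with MP_L = 3·L^(-1/2), the labor demand is L(w) = (48/w)^(2).
At w = 12: L = 16. At w = 8: L = 36.
ΔL = 36 − 16 = 20.

ΔL = 20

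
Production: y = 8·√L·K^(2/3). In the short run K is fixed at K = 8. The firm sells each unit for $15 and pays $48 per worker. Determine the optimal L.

L* = 25

With K = 8, MP_L = (1/2)·8·L^(-1/2)·8^(2/3) = 16·L^(-1/2).
Profit maximization for a price taker requires P·MP_L = w: 15·16·L^(-1/2) = 48.
So L^(-1/2) = 0.2, which gives L = 25.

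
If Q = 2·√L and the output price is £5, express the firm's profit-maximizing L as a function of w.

L(w) = 25/w²

MP_L = (1/2)·2·L^(-1/2) = L^(-1/2).
Setting P·MP_L = w: 5·L^(-1/2) = w.
Solving for L: L^(-1/2) = w/5, so L = (5/w)^(2).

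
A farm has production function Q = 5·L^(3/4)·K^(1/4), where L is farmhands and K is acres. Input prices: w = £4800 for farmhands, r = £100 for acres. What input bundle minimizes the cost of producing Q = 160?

Cost minimization requires the marginal rate of technical substitution to equal the input-price ratio: MP_L/MP_K = w/r.
Here MP_L/MP_K = (3/4)·(K/L)/(1/4) = 3·(K/L). Setting this equal to 4800/100 = 48 gives K = 16L.
Substituting into Q = 160: 5·L^(3/4)·(16L)^(1/4) = 160.
Solving, L = 16 and K = 256.

L* = 16, K* = 256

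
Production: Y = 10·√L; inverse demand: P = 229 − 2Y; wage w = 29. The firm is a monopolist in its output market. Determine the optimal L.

Marginal revenue from the inverse demand is MR = 229 − 4Y.
The marginal product is MP_L = 5·L^(-1/2).
A monopolist hires until marginal revenue product equals the wage: MR·MP_L = w.
At L, Y = 10·√L. Substituting and solving: (229 − 40·√L)·5·L^(-1/2) = 29 gives L = 25.

L* = 25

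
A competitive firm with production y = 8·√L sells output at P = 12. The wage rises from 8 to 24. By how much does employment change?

ΔL = -32

From P·MP_L = w with MP_L = 4·L^(-1/2), the labor demand is L(w) = (48/w)^(2).
At w = 8: L = 36. At w = 24: L = 4.
ΔL = 4 − 36 = -32.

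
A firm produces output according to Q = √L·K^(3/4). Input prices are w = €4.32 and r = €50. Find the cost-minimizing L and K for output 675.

L* = 625, K* = 81

Cost minimization requires the marginal rate of technical substitution to equal the input-price ratio: MP_L/MP_K = w/r.
Here MP_L/MP_K = (1/2)·(K/L)/(3/4) = (2/3)·(K/L). Setting this equal to 4.32/50 = 0.0864 gives K = 0.1296L.
Substituting into Q = 675: L^(1/2)·(0.1296L)^(3/4) = 675.
Solving, L = 625 and K = 81.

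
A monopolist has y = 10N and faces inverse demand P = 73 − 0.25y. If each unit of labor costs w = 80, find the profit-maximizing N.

N* = 13

Marginal revenue from the inverse demand is MR = 73 − 0.5y.
The marginal product is MP_N = 10.
A monopolist hires until marginal revenue product equals the wage: MR·MP_N = w.
(73 − 5N)·10 = 80, so N = 13.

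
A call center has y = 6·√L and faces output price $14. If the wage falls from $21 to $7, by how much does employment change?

ΔL = 32

From P·MP_L = w with MP_L = 3·L^(-1/2), the labor demand is L(w) = (42/w)^(2).
At w = 21: L = 4. At w = 7: L = 36.
ΔL = 36 − 4 = 32.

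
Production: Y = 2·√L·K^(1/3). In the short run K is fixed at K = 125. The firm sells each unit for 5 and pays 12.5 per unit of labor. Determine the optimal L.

L* = 4

With K = 125, MP_L = (1/2)·2·L^(-1/2)·125^(1/3) = 5·L^(-1/2).
Profit maximization for a price taker requires P·MP_L = w: 5·5·L^(-1/2) = 12.5.
So L^(-1/2) = 0.5, which gives L = 4.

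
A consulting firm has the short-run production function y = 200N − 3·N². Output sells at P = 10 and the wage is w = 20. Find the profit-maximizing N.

The marginal product of N is MP_N = 200 − 6N.
A price-taking firm hires until the value of the marginal product equals the wage: P·MP_N = w, so 10·(200 − 6N) = 20.
Then 200 − 6N = 2, giving N = 33.

N* = 33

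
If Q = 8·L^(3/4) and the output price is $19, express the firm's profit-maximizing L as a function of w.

MP_L = (3/4)·8·L^(-1/4) = 6·L^(-1/4).
Setting P·MP_L = w: 114·L^(-1/4) = w.
Solving for L: L^(-1/4) = w/114, so L = (114/w)^(4).

L(w) = (114/w)^(4)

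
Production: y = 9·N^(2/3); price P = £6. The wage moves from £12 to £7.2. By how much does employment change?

ΔN = 98

From P·MP_N = w with MP_N = 6·N^(-1/3), the labor demand is N(w) = (36/w)^(3).
At w = 12: N = 27. At w = 7.2: N = 125.
ΔN = 125 − 27 = 98.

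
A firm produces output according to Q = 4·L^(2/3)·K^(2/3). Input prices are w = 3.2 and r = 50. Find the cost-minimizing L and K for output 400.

L* = 125, K* = 8

Cost minimization requires the marginal rate of technical substitution to equal the input-price ratio: MP_L/MP_K = w/r.
Here MP_L/MP_K = (2/3)·(K/L)/(2/3) = (K/L). Setting this equal to 3.2/50 = 0.064 gives K = 0.064L.
Substituting into Q = 400: 4·L^(2/3)·(0.064L)^(2/3) = 400.
Solving, L = 125 and K = 8.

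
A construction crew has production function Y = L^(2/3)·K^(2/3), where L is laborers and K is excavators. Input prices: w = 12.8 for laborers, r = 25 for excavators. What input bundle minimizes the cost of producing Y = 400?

Cost minimization requires the marginal rate of technical substitution to equal the input-price ratio: MP_L/MP_K = w/r.
Here MP_L/MP_K = (2/3)·(K/L)/(2/3) = (K/L). Setting this equal to 12.8/25 = 0.512 gives K = 0.512L.
Substituting into Y = 400: L^(2/3)·(0.512L)^(2/3) = 400.
Solving, L = 125 and K = 64.

L* = 125, K* = 64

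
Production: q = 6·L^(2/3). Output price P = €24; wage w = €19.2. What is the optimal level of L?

L* = 125

MP_L = (2/3)·6·L^(-1/3) = 4·L^(-1/3).
Profit maximization for a price taker requires P·MP_L = w: 24·4·L^(-1/3) = 19.2.
So L^(-1/3) = 0.2, which gives L = 125.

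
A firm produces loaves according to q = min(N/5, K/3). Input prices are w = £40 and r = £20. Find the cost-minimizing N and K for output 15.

With a fixed-proportions technology, the cost-minimizing bundle uses no slack in either input: N/5 = K/3 = q.
So N = 5·15 = 75 and K = 3·15 = 45.

N* = 75, K* = 45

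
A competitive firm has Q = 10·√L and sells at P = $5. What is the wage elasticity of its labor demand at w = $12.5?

MP_L = (1/2)·10·L^(-1/2), so P·MP_L = w gives 25·L^(-1/2) = w.
Solving, L(w) = (25/w)^(2). This is a constant-elasticity form: L ∝ w^(−2), so ε = −2.

ε = -2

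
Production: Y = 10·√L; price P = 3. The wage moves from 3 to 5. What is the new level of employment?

L* = 9

From P·MP_L = w with MP_L = 5·L^(-1/2), the labor demand is L(w) = (15/w)^(2).
At w = 3: L = 25. At w = 5: L = 9.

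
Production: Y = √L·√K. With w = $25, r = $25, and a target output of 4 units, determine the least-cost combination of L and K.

L* = 4, K* = 4

Cost minimization requires the marginal rate of technical substitution to equal the input-price ratio: MP_L/MP_K = w/r.
Here MP_L/MP_K = (1/2)·(K/L)/(1/2) = (K/L). Setting this equal to 25/25 = 1 gives K = L.
Substituting into Y = 4: L^(1/2)·(L)^(1/2) = 4.
Solving, L = 4 and K = 4.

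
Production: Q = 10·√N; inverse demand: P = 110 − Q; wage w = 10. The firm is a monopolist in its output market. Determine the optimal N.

N* = 25

Marginal revenue from the inverse demand is MR = 110 − 2Q.
The marginal product is MP_N = 5·N^(-1/2).
A monopolist hires until marginal revenue product equals the wage: MR·MP_N = w.
At N, Q = 10·√N. Substituting and solving: (110 − 20·√N)·5·N^(-1/2) = 10 gives N = 25.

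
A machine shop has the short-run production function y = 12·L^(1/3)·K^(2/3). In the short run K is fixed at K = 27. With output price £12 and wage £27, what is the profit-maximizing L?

L* = 64

With K = 27, MP_L = (1/3)·12·L^(-2/3)·27^(2/3) = 36·L^(-2/3).
Profit maximization for a price taker requires P·MP_L = w: 12·36·L^(-2/3) = 27.
So L^(-2/3) = 0.0625, which gives L = 64.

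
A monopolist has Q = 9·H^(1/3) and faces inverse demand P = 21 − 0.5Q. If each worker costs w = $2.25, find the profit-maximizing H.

Marginal revenue from the inverse demand is MR = 21 − Q.
The marginal product is MP_H = 3·H^(-2/3).
A monopolist hires until marginal revenue product equals the wage: MR·MP_H = w.
At H, Q = 9·H^(1/3). Substituting and solving: (21 − 9·H^(1/3))·3·H^(-2/3) = 2.25 gives H = 8.

H* = 8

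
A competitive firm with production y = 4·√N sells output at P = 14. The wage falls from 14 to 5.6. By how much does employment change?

From P·MP_N = w with MP_N = 2·N^(-1/2), the labor demand is N(w) = (28/w)^(2).
At w = 14: N = 4. At w = 5.6: N = 25.
ΔN = 25 − 4 = 21.

ΔN = 21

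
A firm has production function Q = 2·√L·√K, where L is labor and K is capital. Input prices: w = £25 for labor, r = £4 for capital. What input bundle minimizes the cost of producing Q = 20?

Cost minimization requires the marginal rate of technical substitution to equal the input-price ratio: MP_L/MP_K = w/r.
Here MP_L/MP_K = (1/2)·(K/L)/(1/2) = (K/L). Setting this equal to 25/4 = 6.25 gives K = 6.25L.
Substituting into Q = 20: 2·L^(1/2)·(6.25L)^(1/2) = 20.
Solving, L = 4 and K = 25.

L* = 4, K* = 25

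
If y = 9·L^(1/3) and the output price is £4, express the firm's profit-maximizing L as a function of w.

MP_L = (1/3)·9·L^(-2/3) = 3·L^(-2/3).
Setting P·MP_L = w: 12·L^(-2/3) = w.
Solving for L: L^(-2/3) = w/12, so L = (12/w)^(3/2).

L(w) = (12/w)^(3/2)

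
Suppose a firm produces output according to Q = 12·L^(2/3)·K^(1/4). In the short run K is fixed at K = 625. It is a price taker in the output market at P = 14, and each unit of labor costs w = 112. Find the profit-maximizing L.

With K = 625, MP_L = (2/3)·12·L^(-1/3)·625^(1/4) = 40·L^(-1/3).
Profit maximization for a price taker requires P·MP_L = w: 14·40·L^(-1/3) = 112.
So L^(-1/3) = 0.2, which gives L = 125.

L* = 125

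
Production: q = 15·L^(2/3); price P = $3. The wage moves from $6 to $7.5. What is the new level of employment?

L* = 64

From P·MP_L = w with MP_L = 10·L^(-1/3), the labor demand is L(w) = (30/w)^(3).
At w = 6: L = 125. At w = 7.5: L = 64.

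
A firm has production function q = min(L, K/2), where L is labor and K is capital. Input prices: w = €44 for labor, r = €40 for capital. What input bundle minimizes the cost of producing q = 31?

With a fixed-proportions technology, the cost-minimizing bundle uses no slack in either input: L = K/2 = q.
So L = 31 and K = 2·31 = 62.

L* = 31, K* = 62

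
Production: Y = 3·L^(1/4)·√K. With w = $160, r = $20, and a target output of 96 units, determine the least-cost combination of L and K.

Cost minimization requires the marginal rate of technical substitution to equal the input-price ratio: MP_L/MP_K = w/r.
Here MP_L/MP_K = (1/4)·(K/L)/(1/2) = 0.5·(K/L). Setting this equal to 160/20 = 8 gives K = 16L.
Substituting into Y = 96: 3·L^(1/4)·(16L)^(1/2) = 96.
Solving, L = 16 and K = 256.

L* = 16, K* = 256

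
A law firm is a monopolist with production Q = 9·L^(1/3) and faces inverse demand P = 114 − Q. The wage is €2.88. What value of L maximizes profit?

Marginal revenue from the inverse demand is MR = 114 − 2Q.
The marginal product is MP_L = 3·L^(-2/3).
A monopolist hires until marginal revenue product equals the wage: MR·MP_L = w.
At L, Q = 9·L^(1/3). Substituting and solving: (114 − 18·L^(1/3))·3·L^(-2/3) = 2.88 gives L = 125.

L* = 125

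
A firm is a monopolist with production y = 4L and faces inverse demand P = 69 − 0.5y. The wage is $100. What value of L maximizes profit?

L* = 11

Marginal revenue from the inverse demand is MR = 69 − y.
The marginal product is MP_L = 4.
A monopolist hires until marginal revenue product equals the wage: MR·MP_L = w.
(69 − 4L)·4 = 100, so L = 11.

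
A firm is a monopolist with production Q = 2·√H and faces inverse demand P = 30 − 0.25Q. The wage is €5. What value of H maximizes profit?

H* = 25

Marginal revenue from the inverse demand is MR = 30 − 0.5Q.
The marginal product is MP_H = H^(-1/2).
A monopolist hires until marginal revenue product equals the wage: MR·MP_H = w.
At H, Q = 2·√H. Substituting and solving: (30 − √H)·H^(-1/2) = 5 gives H = 25.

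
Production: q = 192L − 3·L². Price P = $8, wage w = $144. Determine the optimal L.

The marginal product of L is MP_L = 192 − 6L.
A price-taking firm hires until the value of the marginal product equals the wage: P·MP_L = w, so 8·(192 − 6L) = 144.
Then 192 − 6L = 18, giving L = 29.

L* = 29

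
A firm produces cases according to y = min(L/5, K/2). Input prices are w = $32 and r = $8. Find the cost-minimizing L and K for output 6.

With a fixed-proportions technology, the cost-minimizing bundle uses no slack in either input: L/5 = K/2 = y.
So L = 5·6 = 30 and K = 2·6 = 12.

L* = 30, K* = 12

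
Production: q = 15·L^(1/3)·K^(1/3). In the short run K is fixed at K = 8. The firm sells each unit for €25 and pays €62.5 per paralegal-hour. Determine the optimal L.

L* = 8

With K = 8, MP_L = (1/3)·15·L^(-2/3)·8^(1/3) = 10·L^(-2/3).
Profit maximization for a price taker requires P·MP_L = w: 25·10·L^(-2/3) = 62.5.
So L^(-2/3) = 0.25, which gives L = 8.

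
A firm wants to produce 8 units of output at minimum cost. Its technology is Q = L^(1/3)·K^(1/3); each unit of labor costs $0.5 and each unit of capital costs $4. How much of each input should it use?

L* = 64, K* = 8

Cost minimization requires the marginal rate of technical substitution to equal the input-price ratio: MP_L/MP_K = w/r.
Here MP_L/MP_K = (1/3)·(K/L)/(1/3) = (K/L). Setting this equal to 0.5/4 = 0.125 gives K = 0.125L.
Substituting into Q = 8: L^(1/3)·(0.125L)^(1/3) = 8.
Solving, L = 64 and K = 8.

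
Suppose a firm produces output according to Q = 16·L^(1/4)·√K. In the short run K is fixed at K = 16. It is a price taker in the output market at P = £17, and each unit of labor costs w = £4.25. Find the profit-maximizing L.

With K = 16, MP_L = (1/4)·16·L^(-3/4)·16^(1/2) = 16·L^(-3/4).
Profit maximization for a price taker requires P·MP_L = w: 17·16·L^(-3/4) = 4.25.
So L^(-3/4) = 0.015625, which gives L = 256.

L* = 256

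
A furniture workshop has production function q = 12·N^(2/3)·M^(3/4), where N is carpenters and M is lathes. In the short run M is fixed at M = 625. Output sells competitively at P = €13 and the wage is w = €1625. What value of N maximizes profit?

With M = 625, MP_N = (2/3)·12·N^(-1/3)·625^(3/4) = 1000·N^(-1/3).
Profit maximization for a price taker requires P·MP_N = w: 13·1000·N^(-1/3) = 1625.
So N^(-1/3) = 0.125, which gives N = 512.

N* = 512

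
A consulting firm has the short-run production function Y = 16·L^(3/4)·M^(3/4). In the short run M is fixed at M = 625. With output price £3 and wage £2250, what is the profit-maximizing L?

With M = 625, MP_L = (3/4)·16·L^(-1/4)·625^(3/4) = 1500·L^(-1/4).
Profit maximization for a price taker requires P·MP_L = w: 3·1500·L^(-1/4) = 2250.
So L^(-1/4) = 0.5, which gives L = 16.

L* = 16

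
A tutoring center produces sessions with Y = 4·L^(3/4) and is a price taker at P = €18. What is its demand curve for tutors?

L(w) = 8503056/w^(4)

MP_L = (3/4)·4·L^(-1/4) = 3·L^(-1/4).
Setting P·MP_L = w: 54·L^(-1/4) = w.
Solving for L: L^(-1/4) = w/54, so L = (54/w)^(4).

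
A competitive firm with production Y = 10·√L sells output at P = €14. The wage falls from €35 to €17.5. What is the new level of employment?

L* = 16

From P·MP_L = w with MP_L = 5·L^(-1/2), the labor demand is L(w) = (70/w)^(2).
At w = 35: L = 4. At w = 17.5: L = 16.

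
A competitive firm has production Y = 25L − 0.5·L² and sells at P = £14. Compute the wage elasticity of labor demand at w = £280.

From P·MP_L = w with MP_L = 25 − L, labor demand is L(w) = 25 − w/14.
dL/dw = −1/(14) = -1/14.
At w = 280, L = 5, so ε = (dL/dw)·(w/L) = (-1/14)·(280/5) = -4.

ε = -4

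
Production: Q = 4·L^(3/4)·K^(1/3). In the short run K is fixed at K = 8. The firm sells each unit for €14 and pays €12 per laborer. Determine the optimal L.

L* = 2401

With K = 8, MP_L = (3/4)·4·L^(-1/4)·8^(1/3) = 6·L^(-1/4).
Profit maximization for a price taker requires P·MP_L = w: 14·6·L^(-1/4) = 12.
So L^(-1/4) = 1/7, which gives L = 2401.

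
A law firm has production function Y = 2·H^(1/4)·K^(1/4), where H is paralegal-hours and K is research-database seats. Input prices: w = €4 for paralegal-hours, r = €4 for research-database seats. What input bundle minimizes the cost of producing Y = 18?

Cost minimization requires the marginal rate of technical substitution to equal the input-price ratio: MP_H/MP_K = w/r.
Here MP_H/MP_K = (1/4)·(K/H)/(1/4) = (K/H). Setting this equal to 4/4 = 1 gives K = H.
Substituting into Y = 18: 2·H^(1/4)·(H)^(1/4) = 18.
Solving, H = 81 and K = 81.

H* = 81, K* = 81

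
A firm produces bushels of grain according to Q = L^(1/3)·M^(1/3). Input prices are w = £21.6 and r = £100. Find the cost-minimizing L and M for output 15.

Cost minimization requires the marginal rate of technical substitution to equal the input-price ratio: MP_L/MP_M = w/r.
Here MP_L/MP_M = (1/3)·(M/L)/(1/3) = (M/L). Setting this equal to 21.6/100 = 0.216 gives M = 0.216L.
Substituting into Q = 15: L^(1/3)·(0.216L)^(1/3) = 15.
Solving, L = 125 and M = 27.

L* = 125, M* = 27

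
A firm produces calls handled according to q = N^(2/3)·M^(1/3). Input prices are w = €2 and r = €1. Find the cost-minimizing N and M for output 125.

Cost minimization requires the marginal rate of technical substitution to equal the input-price ratio: MP_N/MP_M = w/r.
Here MP_N/MP_M = (2/3)·(M/N)/(1/3) = 2·(M/N). Setting this equal to 2/1 = 2 gives M = N.
Substituting into q = 125: N^(2/3)·(N)^(1/3) = 125.
Solving, N = 125 and M = 125.

N* = 125, M* = 125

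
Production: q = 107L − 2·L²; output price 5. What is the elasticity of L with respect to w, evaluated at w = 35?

ε = -0.07

From P·MP_L = w with MP_L = 107 − 4L, labor demand is L(w) = (107 − w/5)/4.
dL/dw = −1/(20) = -0.05.
At w = 35, L = 25, so ε = (dL/dw)·(w/L) = (-0.05)·(35/25) = -0.07.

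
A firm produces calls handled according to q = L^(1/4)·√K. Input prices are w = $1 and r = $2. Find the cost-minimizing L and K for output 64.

Cost minimization requires the marginal rate of technical substitution to equal the input-price ratio: MP_L/MP_K = w/r.
Here MP_L/MP_K = (1/4)·(K/L)/(1/2) = 0.5·(K/L). Setting this equal to 1/2 = 0.5 gives K = L.
Substituting into q = 64: L^(1/4)·(L)^(1/2) = 64.
Solving, L = 256 and K = 256.

L* = 256, K* = 256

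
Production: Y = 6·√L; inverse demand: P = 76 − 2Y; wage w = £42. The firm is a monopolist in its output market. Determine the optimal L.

L* = 4

Marginal revenue from the inverse demand is MR = 76 − 4Y.
The marginal product is MP_L = 3·L^(-1/2).
A monopolist hires until marginal revenue product equals the wage: MR·MP_L = w.
At L, Y = 6·√L. Substituting and solving: (76 − 24·√L)·3·L^(-1/2) = 42 gives L = 4.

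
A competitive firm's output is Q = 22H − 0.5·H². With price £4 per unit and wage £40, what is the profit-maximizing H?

The marginal product of H is MP_H = 22 − H.
A price-taking firm hires until the value of the marginal product equals the wage: P·MP_H = w, so 4·(22 − H) = 40.
Then 22 − H = 10, giving H = 12.

H* = 12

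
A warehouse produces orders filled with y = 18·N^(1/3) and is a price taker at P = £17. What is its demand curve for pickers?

MP_N = (1/3)·18·N^(-2/3) = 6·N^(-2/3).
Setting P·MP_N = w: 102·N^(-2/3) = w.
Solving for N: N^(-2/3) = w/102, so N = (102/w)^(3/2).

N(w) = (102/w)^(3/2)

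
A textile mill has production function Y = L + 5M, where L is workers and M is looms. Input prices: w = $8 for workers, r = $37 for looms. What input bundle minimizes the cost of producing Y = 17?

L* = 0, M* = 3.4

The inputs are perfect substitutes, so the firm uses whichever has the lower cost per unit of output.
Cost per unit of output via L is 8; via M it is 7.4. M is cheaper.
Producing Y = 17 with M alone: L = 0, M = 3.4.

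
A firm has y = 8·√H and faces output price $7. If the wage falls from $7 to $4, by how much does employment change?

ΔH = 33

From P·MP_H = w with MP_H = 4·H^(-1/2), the labor demand is H(w) = (28/w)^(2).
At w = 7: H = 16. At w = 4: H = 49.
ΔH = 49 − 16 = 33.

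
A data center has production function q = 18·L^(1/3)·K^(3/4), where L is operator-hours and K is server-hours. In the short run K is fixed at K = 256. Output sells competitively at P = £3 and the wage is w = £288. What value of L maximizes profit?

With K = 256, MP_L = (1/3)·18·L^(-2/3)·256^(3/4) = 384·L^(-2/3).
Profit maximization for a price taker requires P·MP_L = w: 3·384·L^(-2/3) = 288.
So L^(-2/3) = 0.25, which gives L = 8.

L* = 8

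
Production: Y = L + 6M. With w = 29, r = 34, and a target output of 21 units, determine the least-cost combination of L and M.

L* = 0, M* = 3.5

The inputs are perfect substitutes, so the firm uses whichever has the lower cost per unit of output.
Cost per unit of output via L is 29; via M it is 17/3. M is cheaper.
Producing Y = 21 with M alone: L = 0, M = 3.5.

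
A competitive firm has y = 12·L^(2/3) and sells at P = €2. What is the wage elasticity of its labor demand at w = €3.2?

MP_L = (2/3)·12·L^(-1/3), so P·MP_L = w gives 16·L^(-1/3) = w.
Solving, L(w) = (16/w)^(3). This is a constant-elasticity form: L ∝ w^(−3), so ε = −3.

ε = -3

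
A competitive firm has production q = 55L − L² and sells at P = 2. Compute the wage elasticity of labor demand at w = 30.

ε = -0.375

From P·MP_L = w with MP_L = 55 − 2L, labor demand is L(w) = (55 − w/2)/2.
dL/dw = −1/(4) = -0.25.
At w = 30, L = 20, so ε = (dL/dw)·(w/L) = (-0.25)·(30/20) = -0.375.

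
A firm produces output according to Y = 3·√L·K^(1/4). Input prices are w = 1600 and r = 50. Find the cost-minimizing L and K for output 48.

Cost minimization requires the marginal rate of technical substitution to equal the input-price ratio: MP_L/MP_K = w/r.
Here MP_L/MP_K = (1/2)·(K/L)/(1/4) = 2·(K/L). Setting this equal to 1600/50 = 32 gives K = 16L.
Substituting into Y = 48: 3·L^(1/2)·(16L)^(1/4) = 48.
Solving, L = 16 and K = 256.

L* = 16, K* = 256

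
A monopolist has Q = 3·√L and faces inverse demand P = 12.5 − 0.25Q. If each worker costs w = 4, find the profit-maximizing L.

L* = 9

Marginal revenue from the inverse demand is MR = 12.5 − 0.5Q.
The marginal product is MP_L = 1.5·L^(-1/2).
A monopolist hires until marginal revenue product equals the wage: MR·MP_L = w.
At L, Q = 3·√L. Substituting and solving: (12.5 − 1.5·√L)·1.5·L^(-1/2) = 4 gives L = 9.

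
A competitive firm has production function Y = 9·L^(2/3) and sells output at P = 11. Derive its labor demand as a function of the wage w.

L(w) = 287496/w³

MP_L = (2/3)·9·L^(-1/3) = 6·L^(-1/3).
Setting P·MP_L = w: 66·L^(-1/3) = w.
Solving for L: L^(-1/3) = w/66, so L = (66/w)^(3).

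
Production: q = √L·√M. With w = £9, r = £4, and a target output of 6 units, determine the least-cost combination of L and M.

L* = 4, M* = 9

Cost minimization requires the marginal rate of technical substitution to equal the input-price ratio: MP_L/MP_M = w/r.
Here MP_L/MP_M = (1/2)·(M/L)/(1/2) = (M/L). Setting this equal to 9/4 = 2.25 gives M = 2.25L.
Substituting into q = 6: L^(1/2)·(2.25L)^(1/2) = 6.
Solving, L = 4 and M = 9.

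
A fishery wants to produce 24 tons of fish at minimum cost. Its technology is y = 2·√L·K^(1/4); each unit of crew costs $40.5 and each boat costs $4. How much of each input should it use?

Cost minimization requires the marginal rate of technical substitution to equal the input-price ratio: MP_L/MP_K = w/r.
Here MP_L/MP_K = (1/2)·(K/L)/(1/4) = 2·(K/L). Setting this equal to 40.5/4 = 10.125 gives K = 5.0625L.
Substituting into y = 24: 2·L^(1/2)·(5.0625L)^(1/4) = 24.
Solving, L = 16 and K = 81.

L* = 16, K* = 81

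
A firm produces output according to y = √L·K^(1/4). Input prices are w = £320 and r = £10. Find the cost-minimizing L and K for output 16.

Cost minimization requires the marginal rate of technical substitution to equal the input-price ratio: MP_L/MP_K = w/r.
Here MP_L/MP_K = (1/2)·(K/L)/(1/4) = 2·(K/L). Setting this equal to 320/10 = 32 gives K = 16L.
Substituting into y = 16: L^(1/2)·(16L)^(1/4) = 16.
Solving, L = 16 and K = 256.

L* = 16, K* = 256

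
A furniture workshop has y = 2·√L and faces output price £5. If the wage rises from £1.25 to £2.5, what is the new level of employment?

L* = 4

From P·MP_L = w with MP_L = L^(-1/2), the labor demand is L(w) = (5/w)^(2).
At w = 1.25: L = 16. At w = 2.5: L = 4.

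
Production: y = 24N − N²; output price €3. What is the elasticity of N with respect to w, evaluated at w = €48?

From P·MP_N = w with MP_N = 24 − 2N, labor demand is N(w) = (24 − w/3)/2.
dN/dw = −1/(6) = -1/6.
At w = 48, N = 4, so ε = (dN/dw)·(w/N) = (-1/6)·(48/4) = -2.

ε = -2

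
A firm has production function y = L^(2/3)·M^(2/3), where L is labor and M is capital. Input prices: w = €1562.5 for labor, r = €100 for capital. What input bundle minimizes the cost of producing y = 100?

Cost minimization requires the marginal rate of technical substitution to equal the input-price ratio: MP_L/MP_M = w/r.
Here MP_L/MP_M = (2/3)·(M/L)/(2/3) = (M/L). Setting this equal to 1562.5/100 = 15.625 gives M = 15.625L.
Substituting into y = 100: L^(2/3)·(15.625L)^(2/3) = 100.
Solving, L = 8 and M = 125.

L* = 8, M* = 125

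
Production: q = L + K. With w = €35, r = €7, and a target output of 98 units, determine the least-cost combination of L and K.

The inputs are perfect substitutes, so the firm uses whichever has the lower cost per unit of output.
Cost per unit of output via L is 35; via K it is 7. K is cheaper.
Producing q = 98 with K alone: L = 0, K = 98.

L* = 0, K* = 98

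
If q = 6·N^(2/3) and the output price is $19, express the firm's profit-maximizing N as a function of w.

N(w) = 438976/w³

MP_N = (2/3)·6·N^(-1/3) = 4·N^(-1/3).
Setting P·MP_N = w: 76·N^(-1/3) = w.
Solving for N: N^(-1/3) = w/76, so N = (76/w)^(3).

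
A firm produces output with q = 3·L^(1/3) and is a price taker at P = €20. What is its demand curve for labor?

MP_L = (1/3)·3·L^(-2/3) = L^(-2/3).
Setting P·MP_L = w: 20·L^(-2/3) = w.
Solving for L: L^(-2/3) = w/20, so L = (20/w)^(3/2).

L(w) = (20/w)^(3/2)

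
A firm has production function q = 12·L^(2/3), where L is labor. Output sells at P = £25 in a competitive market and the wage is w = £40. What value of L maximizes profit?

MP_L = (2/3)·12·L^(-1/3) = 8·L^(-1/3).
Profit maximization for a price taker requires P·MP_L = w: 25·8·L^(-1/3) = 40.
So L^(-1/3) = 0.2, which gives L = 125.

L* = 125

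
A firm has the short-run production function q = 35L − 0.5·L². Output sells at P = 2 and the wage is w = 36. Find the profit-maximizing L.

L* = 17

The marginal product of L is MP_L = 35 − L.
A price-taking firm hires until the value of the marginal product equals the wage: P·MP_L = w, so 2·(35 − L) = 36.
Then 35 − L = 18, giving L = 17.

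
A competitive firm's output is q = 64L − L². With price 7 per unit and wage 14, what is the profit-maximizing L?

L* = 31

The marginal product of L is MP_L = 64 − 2L.
A price-taking firm hires until the value of the marginal product equals the wage: P·MP_L = w, so 7·(64 − 2L) = 14.
Then 64 − 2L = 2, giving L = 31.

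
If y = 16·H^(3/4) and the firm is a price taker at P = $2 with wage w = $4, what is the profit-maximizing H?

MP_H = (3/4)·16·H^(-1/4) = 12·H^(-1/4).
Profit maximization for a price taker requires P·MP_H = w: 2·12·H^(-1/4) = 4.
So H^(-1/4) = 1/6, which gives H = 1296.

H* = 1296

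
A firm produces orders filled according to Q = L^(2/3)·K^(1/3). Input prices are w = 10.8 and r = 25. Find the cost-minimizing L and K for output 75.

L* = 125, K* = 27

Cost minimization requires the marginal rate of technical substitution to equal the input-price ratio: MP_L/MP_K = w/r.
Here MP_L/MP_K = (2/3)·(K/L)/(1/3) = 2·(K/L). Setting this equal to 10.8/25 = 0.432 gives K = 0.216L.
Substituting into Q = 75: L^(2/3)·(0.216L)^(1/3) = 75.
Solving, L = 125 and K = 27.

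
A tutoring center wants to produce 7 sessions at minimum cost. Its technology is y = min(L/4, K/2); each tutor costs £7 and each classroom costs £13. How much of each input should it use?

With a fixed-proportions technology, the cost-minimizing bundle uses no slack in either input: L/4 = K/2 = y.
So L = 4·7 = 28 and K = 2·7 = 14.

L* = 28, K* = 14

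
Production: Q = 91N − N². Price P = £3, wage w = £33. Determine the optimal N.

The marginal product of N is MP_N = 91 − 2N.
A price-taking firm hires until the value of the marginal product equals the wage: P·MP_N = w, so 3·(91 − 2N) = 33.
Then 91 − 2N = 11, giving N = 40.

N* = 40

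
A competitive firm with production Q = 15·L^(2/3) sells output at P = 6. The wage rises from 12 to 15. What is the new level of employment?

From P·MP_L = w with MP_L = 10·L^(-1/3), the labor demand is L(w) = (60/w)^(3).
At w = 12: L = 125. At w = 15: L = 64.

L* = 64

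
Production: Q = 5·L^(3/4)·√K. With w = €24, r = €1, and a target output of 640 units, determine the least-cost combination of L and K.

Cost minimization requires the marginal rate of technical substitution to equal the input-price ratio: MP_L/MP_K = w/r.
Here MP_L/MP_K = (3/4)·(K/L)/(1/2) = 1.5·(K/L). Setting this equal to 24/1 = 24 gives K = 16L.
Substituting into Q = 640: 5·L^(3/4)·(16L)^(1/2) = 640.
Solving, L = 16 and K = 256.

L* = 16, K* = 256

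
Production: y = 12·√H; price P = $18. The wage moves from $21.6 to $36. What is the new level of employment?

H* = 9

From P·MP_H = w with MP_H = 6·H^(-1/2), the labor demand is H(w) = (108/w)^(2).
At w = 21.6: H = 25. At w = 36: H = 9.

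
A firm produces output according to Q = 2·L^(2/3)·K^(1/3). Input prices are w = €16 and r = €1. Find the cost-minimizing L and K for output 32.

L* = 8, K* = 64

Cost minimization requires the marginal rate of technical substitution to equal the input-price ratio: MP_L/MP_K = w/r.
Here MP_L/MP_K = (2/3)·(K/L)/(1/3) = 2·(K/L). Setting this equal to 16/1 = 16 gives K = 8L.
Substituting into Q = 32: 2·L^(2/3)·(8L)^(1/3) = 32.
Solving, L = 8 and K = 64.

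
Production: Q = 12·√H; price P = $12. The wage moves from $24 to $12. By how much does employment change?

From P·MP_H = w with MP_H = 6·H^(-1/2), the labor demand is H(w) = (72/w)^(2).
At w = 24: H = 9. At w = 12: H = 36.
ΔH = 36 − 9 = 27.

ΔH = 27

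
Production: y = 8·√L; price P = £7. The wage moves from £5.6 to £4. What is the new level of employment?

From P·MP_L = w with MP_L = 4·L^(-1/2), the labor demand is L(w) = (28/w)^(2).
At w = 5.6: L = 25. At w = 4: L = 49.

L* = 49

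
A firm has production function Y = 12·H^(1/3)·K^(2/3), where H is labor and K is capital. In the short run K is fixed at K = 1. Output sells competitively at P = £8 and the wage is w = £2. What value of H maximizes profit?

H* = 64

With K = 1, MP_H = (1/3)·12·H^(-2/3)·1^(2/3) = 4·H^(-2/3).
Profit maximization for a price taker requires P·MP_H = w: 8·4·H^(-2/3) = 2.
So H^(-2/3) = 0.0625, which gives H = 64.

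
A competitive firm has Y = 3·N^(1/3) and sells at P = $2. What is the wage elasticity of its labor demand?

MP_N = (1/3)·3·N^(-2/3), so P·MP_N = w gives 2·N^(-2/3) = w.
Solving, N(w) = (2/w)^(3/2). This is a constant-elasticity form: N ∝ w^(−3/2), so ε = −3/2.

ε = -1.5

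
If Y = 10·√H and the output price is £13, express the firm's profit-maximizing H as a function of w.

H(w) = 4225/w²

MP_H = (1/2)·10·H^(-1/2) = 5·H^(-1/2).
Setting P·MP_H = w: 65·H^(-1/2) = w.
Solving for H: H^(-1/2) = w/65, so H = (65/w)^(2).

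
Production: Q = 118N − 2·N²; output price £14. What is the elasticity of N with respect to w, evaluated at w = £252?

From P·MP_N = w with MP_N = 118 − 4N, labor demand is N(w) = (118 − w/14)/4.
dN/dw = −1/(56) = -1/56.
At w = 252, N = 25, so ε = (dN/dw)·(w/N) = (-1/56)·(252/25) = -0.18.

ε = -0.18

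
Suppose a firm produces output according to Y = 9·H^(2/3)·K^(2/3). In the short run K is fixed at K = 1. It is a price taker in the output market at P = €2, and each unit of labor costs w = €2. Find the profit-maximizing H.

With K = 1, MP_H = (2/3)·9·H^(-1/3)·1^(2/3) = 6·H^(-1/3).
Profit maximization for a price taker requires P·MP_H = w: 2·6·H^(-1/3) = 2.
So H^(-1/3) = 1/6, which gives H = 216.

H* = 216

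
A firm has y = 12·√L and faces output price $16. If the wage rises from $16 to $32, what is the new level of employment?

L* = 9

From P·MP_L = w with MP_L = 6·L^(-1/2), the labor demand is L(w) = (96/w)^(2).
At w = 16: L = 36. At w = 32: L = 9.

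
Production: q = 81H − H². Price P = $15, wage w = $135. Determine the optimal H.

The marginal product of H is MP_H = 81 − 2H.
A price-taking firm hires until the value of the marginal product equals the wage: P·MP_H = w, so 15·(81 − 2H) = 135.
Then 81 − 2H = 9, giving H = 36.

H* = 36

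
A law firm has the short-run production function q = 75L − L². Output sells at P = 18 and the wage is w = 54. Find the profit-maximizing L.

L* = 36

The marginal product of L is MP_L = 75 − 2L.
A price-taking firm hires until the value of the marginal product equals the wage: P·MP_L = w, so 18·(75 − 2L) = 54.
Then 75 − 2L = 3, giving L = 36.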